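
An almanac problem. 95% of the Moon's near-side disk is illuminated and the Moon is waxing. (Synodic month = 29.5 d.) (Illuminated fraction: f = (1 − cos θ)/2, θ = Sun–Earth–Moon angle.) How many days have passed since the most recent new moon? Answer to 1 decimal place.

From f = (1 − cos θ)/2: cos θ = 1 − 2×0.95 = -0.900; arccos → 154.2°.
The Moon is waxing (0°–180°), so θ = 154.2° directly.
At 360°/29.5 d per day, 154.2° corresponds to 12.63 days.

12.6 days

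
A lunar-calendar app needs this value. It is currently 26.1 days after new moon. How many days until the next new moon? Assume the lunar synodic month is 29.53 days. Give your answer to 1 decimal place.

One full lunation from the last new moon is 29.53 d; remaining = 29.53 − 26.1 = 3.430 d.

3.4 days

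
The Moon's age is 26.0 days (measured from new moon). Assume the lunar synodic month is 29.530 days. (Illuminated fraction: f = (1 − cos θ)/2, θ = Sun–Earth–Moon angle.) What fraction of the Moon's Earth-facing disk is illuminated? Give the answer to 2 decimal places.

The Moon has covered 26.0/29.530 of its cycle, so θ ≈ 360° × 26.0/29.530 = 317.0°.
With cos θ = 0.731, the lit fraction is (1 − 0.731)/2 ≈ 0.135.

0.13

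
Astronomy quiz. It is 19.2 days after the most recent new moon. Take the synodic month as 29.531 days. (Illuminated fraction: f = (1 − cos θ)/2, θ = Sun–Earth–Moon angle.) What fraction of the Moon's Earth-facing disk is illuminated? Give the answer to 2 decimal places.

0.79

Phase angle: θ = 360°·(19.2 d)/(29.531 d) = 234.1°.
Illuminated fraction = (1 − cos 234.1°)/2 = (1 − (-0.587))/2 ≈ 0.793.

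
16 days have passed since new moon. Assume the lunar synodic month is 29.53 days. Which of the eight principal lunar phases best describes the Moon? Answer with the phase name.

full moon

θ ≈ 360° × 16/29.53 = 195°, which falls in the full moon sector.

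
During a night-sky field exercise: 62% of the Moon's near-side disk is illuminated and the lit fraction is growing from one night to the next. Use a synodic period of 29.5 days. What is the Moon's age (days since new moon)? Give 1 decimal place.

8.5 days

cos θ = 1 − 2f = -0.240, giving a principal value of 103.9°.
Before full moon the principal value applies: θ = 103.9°.
Age = 29.5 × 103.9°/360° ≈ 8.51 days.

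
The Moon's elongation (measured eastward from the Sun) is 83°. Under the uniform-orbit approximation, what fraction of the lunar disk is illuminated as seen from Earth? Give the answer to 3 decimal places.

cos 83° = 0.122, so f = (1 − 0.122)/2 = 0.439.

0.439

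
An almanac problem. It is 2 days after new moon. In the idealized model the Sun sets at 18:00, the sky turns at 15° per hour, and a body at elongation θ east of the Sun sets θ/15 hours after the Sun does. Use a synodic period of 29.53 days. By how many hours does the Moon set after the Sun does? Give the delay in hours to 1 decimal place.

Phase angle: θ = 360°·(2 d)/(29.53 d) = 24.4°.
The Moon trails the Sun by θ/15 = 24.4/15 ≈ 1.63 hours.
So the Moon sets 1.63 h after the Sun.

1.6 h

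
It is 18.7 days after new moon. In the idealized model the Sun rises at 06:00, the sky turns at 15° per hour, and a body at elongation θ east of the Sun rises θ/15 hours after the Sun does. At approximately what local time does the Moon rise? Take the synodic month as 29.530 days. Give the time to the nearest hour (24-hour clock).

21:00

The Moon has covered 18.7/29.530 of its cycle, so θ ≈ 360° × 18.7/29.530 = 228.0°.
Delay after the Sun = 228.0° / (15°/h) ≈ 15.20 h.
06:00 + 15.20 h ≈ 21:12 → 21:00 to the nearest hour.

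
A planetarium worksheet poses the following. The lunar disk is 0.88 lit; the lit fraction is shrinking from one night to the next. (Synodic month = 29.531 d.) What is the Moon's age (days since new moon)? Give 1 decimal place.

18.1 days

Invert f = (1 − cos θ)/2 to get cos θ = 1 − 2(0.88) = -0.760, hence θ₀ = arccos -0.760 = 139.5°.
Waning ⇒ past full, so θ = 360° − 139.5° = 220.5°.
That fraction of the synodic month is 220.5/360 × 29.531 d ≈ 18.09 d.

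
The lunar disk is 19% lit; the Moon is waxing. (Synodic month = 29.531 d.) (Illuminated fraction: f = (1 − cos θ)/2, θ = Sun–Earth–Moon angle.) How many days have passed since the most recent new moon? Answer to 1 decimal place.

4.2 days

Invert f = (1 − cos θ)/2 to get cos θ = 1 − 2(0.19) = 0.620, hence θ₀ = arccos 0.620 = 51.7°.
The Moon is waxing (0°–180°), so θ = 51.7° directly.
That fraction of the synodic month is 51.7/360 × 29.531 d ≈ 4.24 d.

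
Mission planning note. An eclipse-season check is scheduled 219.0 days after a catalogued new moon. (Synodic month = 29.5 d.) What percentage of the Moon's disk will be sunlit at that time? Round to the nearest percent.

Reduce mod P: 219.0 − 7×29.5 = 12.50 d into the current lunation.
Phase angle: θ = 360°·(12.50 d)/(29.5 d) = 152.5°.
With cos θ = (-0.887), the lit fraction is (1 − (-0.887))/2 ≈ 0.944, so 94%.

94%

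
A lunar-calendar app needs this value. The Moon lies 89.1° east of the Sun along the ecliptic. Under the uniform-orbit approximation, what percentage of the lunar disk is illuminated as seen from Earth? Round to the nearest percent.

Half-versine of 89.1°: (1 − 0.016)/2 = 0.492, i.e. 49%.

49%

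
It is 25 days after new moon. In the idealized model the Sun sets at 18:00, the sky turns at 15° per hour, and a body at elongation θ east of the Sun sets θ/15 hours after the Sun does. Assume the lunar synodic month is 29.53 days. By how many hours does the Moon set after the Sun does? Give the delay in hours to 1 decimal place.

20.3 h

Elongation θ = 360° × 25/29.53 ≈ 304.8°.
At 15° of sky rotation per hour, 304.8° corresponds to a 20.32 h lag.
So the Moon sets 20.32 h after the Sun.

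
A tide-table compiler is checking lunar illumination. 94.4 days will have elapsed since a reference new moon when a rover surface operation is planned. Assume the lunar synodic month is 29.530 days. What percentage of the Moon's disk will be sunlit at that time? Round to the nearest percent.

34%

94.4 d spans 3 complete synodic months (3 × 29.530 = 88.59 d) plus 5.81 d.
Phase angle: θ = 360°·(5.81 d)/(29.530 d) = 70.8°.
With cos θ = 0.328, the lit fraction is (1 − 0.328)/2 ≈ 0.336, so 34%.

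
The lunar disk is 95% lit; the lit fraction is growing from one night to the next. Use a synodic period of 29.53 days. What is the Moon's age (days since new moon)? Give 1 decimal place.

12.6 days

cos θ = 1 − 2f = -0.900, giving a principal value of 154.2°.
Before full moon the principal value applies: θ = 154.2°.
That fraction of the synodic month is 154.2/360 × 29.53 d ≈ 12.65 d.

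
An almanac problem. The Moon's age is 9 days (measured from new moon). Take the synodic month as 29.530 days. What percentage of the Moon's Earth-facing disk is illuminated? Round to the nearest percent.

67%

Phase angle: θ = 360°·(9 d)/(29.530 d) = 109.7°.
cos 109.7° = (-0.337), so f = (1 − (-0.337))/2 = 0.669, so 67%.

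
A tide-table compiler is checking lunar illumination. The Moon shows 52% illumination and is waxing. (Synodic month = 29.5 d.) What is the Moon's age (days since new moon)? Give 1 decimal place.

7.6 days

cos θ = 1 − 2f = -0.040, giving a principal value of 92.3°.
Waxing ⇒ before full, so θ = 92.3°.
At 360°/29.5 d per day, 92.3° corresponds to 7.56 days.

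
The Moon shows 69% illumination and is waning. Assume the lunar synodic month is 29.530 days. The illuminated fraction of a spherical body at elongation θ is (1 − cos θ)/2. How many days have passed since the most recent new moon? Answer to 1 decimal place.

cos θ = 1 − 2f = -0.380, giving a principal value of 112.3°.
A waning Moon lies in 180°–360°, so θ = 360° − 112.3° = 247.7°.
Age = 29.530 × 247.7°/360° ≈ 20.32 days.

20.3 days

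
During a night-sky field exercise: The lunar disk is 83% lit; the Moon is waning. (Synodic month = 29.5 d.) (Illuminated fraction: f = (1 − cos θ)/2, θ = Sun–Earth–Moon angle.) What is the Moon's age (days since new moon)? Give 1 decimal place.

18.7 days

Invert f = (1 − cos θ)/2 to get cos θ = 1 − 2(0.83) = -0.660, hence θ₀ = arccos -0.660 = 131.3°.
A waning Moon lies in 180°–360°, so θ = 360° − 131.3° = 228.7°.
At 360°/29.5 d per day, 228.7° corresponds to 18.74 days.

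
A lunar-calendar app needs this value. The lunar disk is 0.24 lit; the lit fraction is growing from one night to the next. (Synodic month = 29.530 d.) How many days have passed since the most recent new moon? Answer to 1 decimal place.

4.8 days

Invert f = (1 − cos θ)/2 to get cos θ = 1 − 2(0.24) = 0.520, hence θ₀ = arccos 0.520 = 58.7°.
Before full moon the principal value applies: θ = 58.7°.
At 360°/29.530 d per day, 58.7° corresponds to 4.81 days.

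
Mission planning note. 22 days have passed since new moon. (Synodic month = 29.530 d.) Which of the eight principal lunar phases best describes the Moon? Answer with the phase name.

last quarter

θ ≈ 360° × 22/29.530 = 268°, which falls in the last quarter sector.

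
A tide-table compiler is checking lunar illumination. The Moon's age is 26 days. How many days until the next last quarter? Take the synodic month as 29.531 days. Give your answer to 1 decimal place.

Last quarter is 0.75 of the way through the cycle: age 0.75 × 29.531 = 22.148 d.
This lunation's last quarter (22.148 d) has passed, so add one period: 51.679 − 26 = 25.679 days.

25.7 days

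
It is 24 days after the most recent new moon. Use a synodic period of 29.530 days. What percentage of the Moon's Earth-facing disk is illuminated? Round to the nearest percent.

Elongation θ = 360° × 24/29.530 ≈ 292.6°.
With cos θ = 0.384, the lit fraction is (1 − 0.384)/2 ≈ 0.308, so 31%.

31%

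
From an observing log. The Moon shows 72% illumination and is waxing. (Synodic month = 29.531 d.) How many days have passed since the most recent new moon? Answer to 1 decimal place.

9.5 days

Invert f = (1 − cos θ)/2 to get cos θ = 1 − 2(0.72) = -0.440, hence θ₀ = arccos -0.440 = 116.1°.
The Moon is waxing (0°–180°), so θ = 116.1° directly.
That fraction of the synodic month is 116.1/360 × 29.531 d ≈ 9.52 d.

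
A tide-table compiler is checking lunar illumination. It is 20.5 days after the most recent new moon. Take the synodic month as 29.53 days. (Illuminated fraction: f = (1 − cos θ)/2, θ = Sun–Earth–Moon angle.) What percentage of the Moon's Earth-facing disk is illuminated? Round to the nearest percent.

67%

The Moon has covered 20.5/29.53 of its cycle, so θ ≈ 360° × 20.5/29.53 = 249.9°.
Illuminated fraction = (1 − cos 249.9°)/2 = (1 − (-0.343))/2 ≈ 0.672, so 67%.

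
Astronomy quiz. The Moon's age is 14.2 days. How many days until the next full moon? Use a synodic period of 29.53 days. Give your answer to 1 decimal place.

0.6 days

Full moon occurs at elongation 180°, i.e. at age 29.53 × 180/360 = 14.765 d.
So 0.565 days remain (14.765 − 14.2).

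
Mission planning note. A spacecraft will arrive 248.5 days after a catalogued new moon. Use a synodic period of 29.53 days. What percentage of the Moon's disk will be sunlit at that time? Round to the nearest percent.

248.5/29.53 = 8.415 lunations, so 8 complete cycles and 12.26 d into the next.
Elongation θ = 360° × 12.26/29.53 ≈ 149.5°.
cos 149.5° = (-0.861), so f = (1 − (-0.861))/2 = 0.931, so 93%.

93%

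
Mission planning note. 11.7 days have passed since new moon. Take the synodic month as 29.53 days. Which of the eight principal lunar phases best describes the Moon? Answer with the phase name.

waxing gibbous

θ ≈ 360° × 11.7/29.53 = 143°, which falls in the waxing gibbous sector.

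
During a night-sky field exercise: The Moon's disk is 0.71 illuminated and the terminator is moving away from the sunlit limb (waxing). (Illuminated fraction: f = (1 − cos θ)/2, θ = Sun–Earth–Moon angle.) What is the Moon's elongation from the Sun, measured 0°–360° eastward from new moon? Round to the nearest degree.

From f = (1 − cos θ)/2: cos θ = 1 − 2×0.71 = -0.420; arccos → 114.8°.
Waxing ⇒ before full, so θ = 114.8°.

115°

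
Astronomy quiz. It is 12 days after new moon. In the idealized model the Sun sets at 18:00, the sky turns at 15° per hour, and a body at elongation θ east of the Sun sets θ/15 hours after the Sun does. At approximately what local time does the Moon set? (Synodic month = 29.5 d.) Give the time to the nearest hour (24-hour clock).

04:00

Elongation θ = 360° × 12/29.5 ≈ 146.4°.
Delay after the Sun = 146.4° / (15°/h) ≈ 9.76 h.
18:00 + 9.76 h ≈ 03:46 → 04:00 to the nearest hour.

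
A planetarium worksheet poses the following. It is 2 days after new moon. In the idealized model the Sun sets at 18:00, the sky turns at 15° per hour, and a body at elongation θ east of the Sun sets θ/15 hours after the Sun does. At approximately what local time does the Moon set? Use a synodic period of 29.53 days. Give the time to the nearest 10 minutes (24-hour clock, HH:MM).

19:40

Elongation θ = 360° × 2/29.53 ≈ 24.4°.
At 15° of sky rotation per hour, 24.4° corresponds to a 1.63 h lag.
18:00 + 1.625 h ≈ 19:38 → 19:40 to the nearest ten minutes.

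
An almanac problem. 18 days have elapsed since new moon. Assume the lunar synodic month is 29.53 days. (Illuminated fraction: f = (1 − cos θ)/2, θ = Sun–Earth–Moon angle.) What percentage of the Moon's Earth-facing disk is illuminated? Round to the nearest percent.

Elongation θ = 360° × 18/29.53 ≈ 219.4°.
cos 219.4° = (-0.772), so f = (1 − (-0.772))/2 = 0.886, so 89%.

89%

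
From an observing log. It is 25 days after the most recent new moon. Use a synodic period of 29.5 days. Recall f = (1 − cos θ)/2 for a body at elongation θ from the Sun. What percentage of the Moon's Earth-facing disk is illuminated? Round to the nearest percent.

Phase angle: θ = 360°·(25 d)/(29.5 d) = 305.1°.
Illuminated fraction = (1 − cos 305.1°)/2 = (1 − 0.575)/2 ≈ 0.213, so 21%.

21%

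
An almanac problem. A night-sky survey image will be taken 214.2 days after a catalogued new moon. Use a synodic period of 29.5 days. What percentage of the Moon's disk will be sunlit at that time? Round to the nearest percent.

Reduce mod P: 214.2 − 7×29.5 = 7.70 d into the current lunation.
Phase angle: θ = 360°·(7.70 d)/(29.5 d) = 94.0°.
With cos θ = (-0.069), the lit fraction is (1 − (-0.069))/2 ≈ 0.535, so 53%.

53%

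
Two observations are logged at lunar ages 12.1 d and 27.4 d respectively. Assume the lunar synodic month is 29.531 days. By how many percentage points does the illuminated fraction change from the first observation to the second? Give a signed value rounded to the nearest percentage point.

First observation: θ = 360°·12.1/29.531 = 147.5°, so f = 0.922.
Second observation: θ = 334.0°, f = 0.051.
Δf = 0.051 − 0.922 = -0.871, i.e. -87 pp.

-87 percentage points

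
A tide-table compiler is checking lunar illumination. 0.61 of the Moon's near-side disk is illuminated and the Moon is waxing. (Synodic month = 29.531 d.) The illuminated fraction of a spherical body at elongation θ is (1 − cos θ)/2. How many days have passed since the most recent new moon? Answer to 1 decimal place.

8.4 days

From f = (1 − cos θ)/2: cos θ = 1 − 2×0.61 = -0.220; arccos → 102.7°.
Before full moon the principal value applies: θ = 102.7°.
That fraction of the synodic month is 102.7/360 × 29.531 d ≈ 8.43 d.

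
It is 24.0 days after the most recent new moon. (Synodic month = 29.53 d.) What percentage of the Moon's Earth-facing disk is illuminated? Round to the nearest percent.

Elongation θ = 360° × 24.0/29.53 ≈ 292.6°.
Illuminated fraction = (1 − cos 292.6°)/2 = (1 − 0.384)/2 ≈ 0.308, so 31%.

31%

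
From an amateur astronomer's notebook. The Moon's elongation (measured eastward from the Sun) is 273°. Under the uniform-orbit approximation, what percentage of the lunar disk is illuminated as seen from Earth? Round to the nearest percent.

47%

Half-versine of 273°: (1 − 0.052)/2 = 0.474, i.e. 47%.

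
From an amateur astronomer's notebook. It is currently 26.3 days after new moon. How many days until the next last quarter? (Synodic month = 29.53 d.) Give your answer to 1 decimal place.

Last quarter is 0.75 of the way through the cycle: age 0.75 × 29.53 = 22.148 d.
This lunation's last quarter (22.148 d) has passed, so add one period: 51.678 − 26.3 = 25.378 days.

25.4 days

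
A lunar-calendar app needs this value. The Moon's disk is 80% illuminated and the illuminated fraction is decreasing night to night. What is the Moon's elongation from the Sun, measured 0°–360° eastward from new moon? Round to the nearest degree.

cos θ = 1 − 2f = -0.600, giving a principal value of 126.9°.
A waning Moon lies in 180°–360°, so θ = 360° − 126.9° = 233.1°.

233°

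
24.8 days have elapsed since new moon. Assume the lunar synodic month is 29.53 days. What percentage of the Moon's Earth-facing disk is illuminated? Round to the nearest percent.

23%

Phase angle: θ = 360°·(24.8 d)/(29.53 d) = 302.3°.
With cos θ = 0.535, the lit fraction is (1 − 0.535)/2 ≈ 0.233, so 23%.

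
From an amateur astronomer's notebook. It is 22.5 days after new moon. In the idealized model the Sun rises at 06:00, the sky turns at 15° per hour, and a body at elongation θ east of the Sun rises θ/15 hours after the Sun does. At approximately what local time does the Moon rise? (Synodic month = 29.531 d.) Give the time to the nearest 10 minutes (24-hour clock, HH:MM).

Phase angle: θ = 360°·(22.5 d)/(29.531 d) = 274.3°.
At 15° of sky rotation per hour, 274.3° corresponds to a 18.29 h lag.
06:00 + 18.286 h ≈ 00:17 → 00:20 to the nearest ten minutes.

00:20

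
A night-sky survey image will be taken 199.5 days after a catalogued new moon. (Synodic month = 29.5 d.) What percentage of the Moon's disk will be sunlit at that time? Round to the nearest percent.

46%

Reduce mod P: 199.5 − 6×29.5 = 22.50 d into the current lunation.
The Moon has covered 22.50/29.5 of its cycle, so θ ≈ 360° × 22.50/29.5 = 274.6°.
Illuminated fraction = (1 − cos 274.6°)/2 = (1 − 0.080)/2 ≈ 0.460, so 46%.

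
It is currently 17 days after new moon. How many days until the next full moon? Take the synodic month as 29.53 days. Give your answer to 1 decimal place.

27.3 days

Full moon is 0.5 of the way through the cycle: age 0.5 × 29.53 = 14.765 d.
Already past this cycle's full moon; the next is at 14.765 + 29.53 = 44.295 d, so 44.295 − 17 = 27.295 days.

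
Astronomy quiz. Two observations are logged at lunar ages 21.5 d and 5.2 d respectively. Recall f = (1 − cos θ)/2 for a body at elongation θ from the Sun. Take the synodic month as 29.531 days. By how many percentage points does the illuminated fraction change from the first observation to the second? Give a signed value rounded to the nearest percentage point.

θ₁ = 360° × 21.5/29.531 = 262.1°, f₁ = (1 − cos θ₁)/2 = 0.569.
θ₂ = 360° × 5.2/29.531 = 63.4°, f₂ = (1 − cos θ₂)/2 = 0.276.
Change = f₂ − f₁ = -0.293 → -29 percentage points.

-29 percentage points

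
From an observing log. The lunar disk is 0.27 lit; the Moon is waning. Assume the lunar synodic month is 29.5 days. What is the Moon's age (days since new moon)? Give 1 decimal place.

24.4 days

Invert f = (1 − cos θ)/2 to get cos θ = 1 − 2(0.27) = 0.460, hence θ₀ = arccos 0.460 = 62.6°.
A waning Moon lies in 180°–360°, so θ = 360° − 62.6° = 297.4°.
At 360°/29.5 d per day, 297.4° corresponds to 24.37 days.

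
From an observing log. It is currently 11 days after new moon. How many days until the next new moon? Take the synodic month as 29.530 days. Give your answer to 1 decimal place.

One full lunation from the last new moon is 29.530 d; remaining = 29.530 − 11 = 18.530 d.

18.5 days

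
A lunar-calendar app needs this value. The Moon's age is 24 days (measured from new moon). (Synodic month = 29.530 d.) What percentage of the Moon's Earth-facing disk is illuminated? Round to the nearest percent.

31%

Elongation θ = 360° × 24/29.530 ≈ 292.6°.
cos 292.6° = 0.384, so f = (1 − 0.384)/2 = 0.308, so 31%.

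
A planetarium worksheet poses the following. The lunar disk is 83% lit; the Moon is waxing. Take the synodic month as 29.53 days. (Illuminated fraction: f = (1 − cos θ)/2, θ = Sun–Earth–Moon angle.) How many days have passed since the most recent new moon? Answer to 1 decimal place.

10.8 days

Invert f = (1 − cos θ)/2 to get cos θ = 1 − 2(0.83) = -0.660, hence θ₀ = arccos -0.660 = 131.3°.
The Moon is waxing (0°–180°), so θ = 131.3° directly.
At 360°/29.53 d per day, 131.3° corresponds to 10.77 days.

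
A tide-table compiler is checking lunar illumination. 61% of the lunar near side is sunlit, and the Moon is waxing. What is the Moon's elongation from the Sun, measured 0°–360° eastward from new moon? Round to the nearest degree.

From f = (1 − cos θ)/2: cos θ = 1 − 2×0.61 = -0.220; arccos → 102.7°.
The Moon is waxing (0°–180°), so θ = 102.7° directly.

103°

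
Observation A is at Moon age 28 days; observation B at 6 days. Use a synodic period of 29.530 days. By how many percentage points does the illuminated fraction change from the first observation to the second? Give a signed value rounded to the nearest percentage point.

θ₁ = 360° × 28/29.530 = 341.3°, f₁ = (1 − cos θ₁)/2 = 0.026.
θ₂ = 360° × 6/29.530 = 73.1°, f₂ = (1 − cos θ₂)/2 = 0.355.
Change = f₂ − f₁ = +0.329 → +33 percentage points.

+33 pp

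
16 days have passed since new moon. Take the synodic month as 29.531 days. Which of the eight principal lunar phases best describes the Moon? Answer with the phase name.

full moon

At 16/29.531 of the cycle, θ ≈ 195° — the full moon range.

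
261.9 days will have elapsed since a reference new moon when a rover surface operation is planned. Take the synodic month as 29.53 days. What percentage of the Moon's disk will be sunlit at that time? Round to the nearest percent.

Reduce mod P: 261.9 − 8×29.53 = 25.66 d into the current lunation.
Elongation θ = 360° × 25.66/29.53 ≈ 312.8°.
With cos θ = 0.680, the lit fraction is (1 − 0.680)/2 ≈ 0.160, so 16%.

16%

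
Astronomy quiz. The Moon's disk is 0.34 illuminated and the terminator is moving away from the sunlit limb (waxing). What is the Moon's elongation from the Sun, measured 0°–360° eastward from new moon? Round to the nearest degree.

Invert f = (1 − cos θ)/2 to get cos θ = 1 − 2(0.34) = 0.320, hence θ₀ = arccos 0.320 = 71.3°.
The Moon is waxing (0°–180°), so θ = 71.3° directly.

71°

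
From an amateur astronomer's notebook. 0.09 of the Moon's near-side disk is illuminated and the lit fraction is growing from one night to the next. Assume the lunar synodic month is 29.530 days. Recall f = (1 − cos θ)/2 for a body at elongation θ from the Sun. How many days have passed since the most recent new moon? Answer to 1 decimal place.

Invert f = (1 − cos θ)/2 to get cos θ = 1 − 2(0.09) = 0.820, hence θ₀ = arccos 0.820 = 34.9°.
Before full moon the principal value applies: θ = 34.9°.
Age = 29.530 × 34.9°/360° ≈ 2.86 days.

2.9 days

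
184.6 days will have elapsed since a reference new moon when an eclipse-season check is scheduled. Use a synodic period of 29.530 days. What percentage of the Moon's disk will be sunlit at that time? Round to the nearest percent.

Reduce mod P: 184.6 − 6×29.530 = 7.42 d into the current lunation.
Phase angle: θ = 360°·(7.42 d)/(29.530 d) = 90.5°.
cos 90.5° = (-0.008), so f = (1 − (-0.008))/2 = 0.504, so 50%.

50%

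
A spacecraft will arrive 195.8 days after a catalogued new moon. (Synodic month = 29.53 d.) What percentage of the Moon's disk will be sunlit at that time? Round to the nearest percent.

Reduce mod P: 195.8 − 6×29.53 = 18.62 d into the current lunation.
The Moon has covered 18.62/29.53 of its cycle, so θ ≈ 360° × 18.62/29.53 = 227.0°.
Illuminated fraction = (1 − cos 227.0°)/2 = (1 − (-0.682))/2 ≈ 0.841, so 84%.

84%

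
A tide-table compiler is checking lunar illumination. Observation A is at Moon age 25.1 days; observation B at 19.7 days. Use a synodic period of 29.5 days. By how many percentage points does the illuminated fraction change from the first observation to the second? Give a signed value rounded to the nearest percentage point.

First observation: θ = 360°·25.1/29.5 = 306.3°, so f = 0.204.
Second observation: θ = 240.4°, f = 0.747.
Δf = 0.747 − 0.204 = +0.543, i.e. +54 pp.

+54 percentage points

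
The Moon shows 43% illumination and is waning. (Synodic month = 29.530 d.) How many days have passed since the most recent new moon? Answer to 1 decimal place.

22.8 days

Invert f = (1 − cos θ)/2 to get cos θ = 1 − 2(0.43) = 0.140, hence θ₀ = arccos 0.140 = 82.0°.
Since the Moon is past full (waning), take the reflex angle: θ = 360° − 82.0° = 278.0°.
Age = 29.530 × 278.0°/360° ≈ 22.81 days.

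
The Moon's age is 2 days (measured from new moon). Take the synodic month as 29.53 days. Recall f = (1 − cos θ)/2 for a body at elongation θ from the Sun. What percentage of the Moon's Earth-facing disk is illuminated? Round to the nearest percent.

The Moon has covered 2/29.53 of its cycle, so θ ≈ 360° × 2/29.53 = 24.4°.
cos 24.4° = 0.911, so f = (1 − 0.911)/2 = 0.045, so 4%.

4%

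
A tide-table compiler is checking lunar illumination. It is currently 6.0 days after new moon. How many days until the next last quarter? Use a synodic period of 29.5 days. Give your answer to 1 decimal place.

Last quarter is 0.75 of the way through the cycle: age 0.75 × 29.5 = 22.125 d.
That is 22.125 − 6.0 = 16.125 days ahead.

16.1 days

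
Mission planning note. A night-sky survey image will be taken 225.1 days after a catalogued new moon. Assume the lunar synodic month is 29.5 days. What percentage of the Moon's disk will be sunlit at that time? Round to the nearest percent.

84%

225.1/29.5 = 7.631 lunations, so 7 complete cycles and 18.60 d into the next.
Elongation θ = 360° × 18.60/29.5 ≈ 227.0°.
cos 227.0° = (-0.682), so f = (1 − (-0.682))/2 = 0.841, so 84%.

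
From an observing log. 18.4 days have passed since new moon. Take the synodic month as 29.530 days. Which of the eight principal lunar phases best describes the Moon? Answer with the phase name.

θ ≈ 360° × 18.4/29.530 = 224°, which falls in the waning gibbous sector.

waning gibbous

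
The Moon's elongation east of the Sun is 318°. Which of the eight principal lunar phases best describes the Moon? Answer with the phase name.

waning crescent

318° lies in the waning crescent sector of the 8-phase cycle.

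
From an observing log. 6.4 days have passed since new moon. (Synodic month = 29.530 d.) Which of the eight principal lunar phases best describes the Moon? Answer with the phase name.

At 6.4/29.530 of the cycle, θ ≈ 78° — the first quarter range.

first quarter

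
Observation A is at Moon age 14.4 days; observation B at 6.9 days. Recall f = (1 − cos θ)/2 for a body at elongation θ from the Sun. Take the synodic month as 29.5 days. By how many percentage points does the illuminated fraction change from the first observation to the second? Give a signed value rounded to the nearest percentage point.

First observation: θ = 360°·14.4/29.5 = 175.7°, so f = 0.999.
Second observation: θ = 84.2°, f = 0.450.
Δf = 0.450 − 0.999 = -0.549, i.e. -55 pp.

-55 percentage points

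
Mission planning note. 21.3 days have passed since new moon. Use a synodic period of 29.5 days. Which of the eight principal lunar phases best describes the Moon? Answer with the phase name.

last quarter

θ ≈ 360° × 21.3/29.5 = 260°, which falls in the last quarter sector.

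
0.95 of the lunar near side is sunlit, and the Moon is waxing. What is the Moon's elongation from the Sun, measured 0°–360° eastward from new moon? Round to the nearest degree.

154°

Invert f = (1 − cos θ)/2 to get cos θ = 1 − 2(0.95) = -0.900, hence θ₀ = arccos -0.900 = 154.2°.
Before full moon the principal value applies: θ = 154.2°.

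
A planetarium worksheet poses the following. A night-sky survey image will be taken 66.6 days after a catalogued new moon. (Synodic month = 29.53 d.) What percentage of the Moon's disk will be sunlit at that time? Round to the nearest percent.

66.6/29.53 = 2.255 lunations, so 2 complete cycles and 7.54 d into the next.
Phase angle: θ = 360°·(7.54 d)/(29.53 d) = 91.9°.
Illuminated fraction = (1 − cos 91.9°)/2 = (1 − (-0.034))/2 ≈ 0.517, so 52%.

52%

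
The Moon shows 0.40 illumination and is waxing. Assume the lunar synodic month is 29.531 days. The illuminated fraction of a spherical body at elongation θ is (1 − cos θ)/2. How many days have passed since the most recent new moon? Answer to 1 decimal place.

Invert f = (1 − cos θ)/2 to get cos θ = 1 − 2(0.40) = 0.200, hence θ₀ = arccos 0.200 = 78.5°.
The Moon is waxing (0°–180°), so θ = 78.5° directly.
That fraction of the synodic month is 78.5/360 × 29.531 d ≈ 6.44 d.

6.4 days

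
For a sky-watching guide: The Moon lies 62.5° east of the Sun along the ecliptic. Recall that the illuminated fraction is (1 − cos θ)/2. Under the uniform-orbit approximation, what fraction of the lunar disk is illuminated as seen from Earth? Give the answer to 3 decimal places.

0.269

Half-versine of 62.5°: (1 − 0.462)/2 = 0.269.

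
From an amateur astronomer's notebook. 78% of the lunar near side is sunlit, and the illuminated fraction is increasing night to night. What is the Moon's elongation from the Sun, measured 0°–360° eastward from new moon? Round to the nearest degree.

124°

Invert f = (1 − cos θ)/2 to get cos θ = 1 − 2(0.78) = -0.560, hence θ₀ = arccos -0.560 = 124.1°.
Before full moon the principal value applies: θ = 124.1°.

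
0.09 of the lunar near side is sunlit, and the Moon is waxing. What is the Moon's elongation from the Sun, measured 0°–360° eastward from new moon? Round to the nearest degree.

cos θ = 1 − 2f = 0.820, giving a principal value of 34.9°.
Waxing ⇒ before full, so θ = 34.9°.

35°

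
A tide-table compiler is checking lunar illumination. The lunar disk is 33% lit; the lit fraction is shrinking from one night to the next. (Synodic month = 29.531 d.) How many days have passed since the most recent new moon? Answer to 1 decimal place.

cos θ = 1 − 2f = 0.340, giving a principal value of 70.1°.
Waning ⇒ past full, so θ = 360° − 70.1° = 289.9°.
Age = 29.531 × 289.9°/360° ≈ 23.78 days.

23.8 days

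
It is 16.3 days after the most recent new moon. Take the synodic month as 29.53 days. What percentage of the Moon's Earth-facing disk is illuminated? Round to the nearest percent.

Elongation θ = 360° × 16.3/29.53 ≈ 198.7°.
With cos θ = (-0.947), the lit fraction is (1 − (-0.947))/2 ≈ 0.974, so 97%.

97%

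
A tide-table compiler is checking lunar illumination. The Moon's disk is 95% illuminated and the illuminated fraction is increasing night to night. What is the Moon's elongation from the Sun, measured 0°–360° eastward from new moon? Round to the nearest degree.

154°

cos θ = 1 − 2f = -0.900, giving a principal value of 154.2°.
Before full moon the principal value applies: θ = 154.2°.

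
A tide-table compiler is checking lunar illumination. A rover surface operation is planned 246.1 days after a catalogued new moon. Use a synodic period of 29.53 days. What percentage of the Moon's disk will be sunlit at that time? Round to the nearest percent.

75%

246.1/29.53 = 8.334 lunations, so 8 complete cycles and 9.86 d into the next.
Elongation θ = 360° × 9.86/29.53 ≈ 120.2°.
With cos θ = (-0.503), the lit fraction is (1 − (-0.503))/2 ≈ 0.752, so 75%.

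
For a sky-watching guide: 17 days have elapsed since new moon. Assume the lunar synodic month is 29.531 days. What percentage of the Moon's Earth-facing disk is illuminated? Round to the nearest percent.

94%

The Moon has covered 17/29.531 of its cycle, so θ ≈ 360° × 17/29.531 = 207.2°.
Illuminated fraction = (1 − cos 207.2°)/2 = (1 − (-0.889))/2 ≈ 0.945, so 94%.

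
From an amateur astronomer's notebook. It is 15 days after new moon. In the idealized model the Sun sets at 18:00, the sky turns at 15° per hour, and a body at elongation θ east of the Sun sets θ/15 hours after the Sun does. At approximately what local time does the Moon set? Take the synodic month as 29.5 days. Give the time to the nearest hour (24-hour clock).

The Moon has covered 15/29.5 of its cycle, so θ ≈ 360° × 15/29.5 = 183.1°.
Delay after the Sun = 183.1° / (15°/h) ≈ 12.20 h.
18:00 + 12.20 h ≈ 06:12 → 06:00 to the nearest hour.

06:00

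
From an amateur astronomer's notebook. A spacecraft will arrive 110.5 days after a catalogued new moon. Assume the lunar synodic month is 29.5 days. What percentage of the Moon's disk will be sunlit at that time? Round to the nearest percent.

110.5/29.5 = 3.746 lunations, so 3 complete cycles and 22.00 d into the next.
The Moon has covered 22.00/29.5 of its cycle, so θ ≈ 360° × 22.00/29.5 = 268.5°.
Illuminated fraction = (1 − cos 268.5°)/2 = (1 − (-0.027))/2 ≈ 0.513, so 51%.

51%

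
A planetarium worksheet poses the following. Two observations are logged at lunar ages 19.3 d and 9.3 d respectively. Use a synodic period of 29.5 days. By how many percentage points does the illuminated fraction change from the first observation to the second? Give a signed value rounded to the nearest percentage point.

First observation: θ = 360°·19.3/29.5 = 235.5°, so f = 0.783.
Second observation: θ = 113.5°, f = 0.699.
Δf = 0.699 − 0.783 = -0.084, i.e. -8 pp.

-8 pp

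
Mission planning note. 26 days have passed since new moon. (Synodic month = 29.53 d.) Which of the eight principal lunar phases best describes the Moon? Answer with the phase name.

At 26/29.53 of the cycle, θ ≈ 317° — the waning crescent range.

waning crescent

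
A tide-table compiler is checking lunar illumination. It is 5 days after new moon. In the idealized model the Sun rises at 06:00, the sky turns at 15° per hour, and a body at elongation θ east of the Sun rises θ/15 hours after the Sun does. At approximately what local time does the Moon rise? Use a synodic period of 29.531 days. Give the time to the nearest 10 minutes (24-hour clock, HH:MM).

Phase angle: θ = 360°·(5 d)/(29.531 d) = 61.0°.
The Moon trails the Sun by θ/15 = 61.0/15 ≈ 4.06 hours.
06:00 + 4.064 h ≈ 10:04 → 10:00 to the nearest ten minutes.

10:00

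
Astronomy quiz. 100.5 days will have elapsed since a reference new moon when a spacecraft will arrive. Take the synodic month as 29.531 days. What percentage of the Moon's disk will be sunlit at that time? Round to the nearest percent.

Reduce mod P: 100.5 − 3×29.531 = 11.91 d into the current lunation.
Phase angle: θ = 360°·(11.91 d)/(29.531 d) = 145.2°.
Illuminated fraction = (1 − cos 145.2°)/2 = (1 − (-0.821))/2 ≈ 0.910, so 91%.

91%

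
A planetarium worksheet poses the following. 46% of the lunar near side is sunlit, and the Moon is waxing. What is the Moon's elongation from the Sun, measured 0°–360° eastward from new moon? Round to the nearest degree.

From f = (1 − cos θ)/2: cos θ = 1 − 2×0.46 = 0.080; arccos → 85.4°.
Waxing ⇒ before full, so θ = 85.4°.

85°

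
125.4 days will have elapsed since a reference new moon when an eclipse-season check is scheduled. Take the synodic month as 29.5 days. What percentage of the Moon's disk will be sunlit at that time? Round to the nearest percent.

125.4/29.5 = 4.251 lunations, so 4 complete cycles and 7.40 d into the next.
Elongation θ = 360° × 7.40/29.5 ≈ 90.3°.
cos 90.3° = (-0.005), so f = (1 − (-0.005))/2 = 0.503, so 50%.

50%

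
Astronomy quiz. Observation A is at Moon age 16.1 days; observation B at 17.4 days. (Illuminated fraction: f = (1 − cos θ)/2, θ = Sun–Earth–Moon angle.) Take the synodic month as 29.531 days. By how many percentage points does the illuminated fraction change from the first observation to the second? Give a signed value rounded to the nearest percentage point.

-6 pp

θ₁ = 360° × 16.1/29.531 = 196.3°, f₁ = (1 − cos θ₁)/2 = 0.980.
θ₂ = 360° × 17.4/29.531 = 212.1°, f₂ = (1 − cos θ₂)/2 = 0.923.
Change = f₂ − f₁ = -0.056 → -6 percentage points.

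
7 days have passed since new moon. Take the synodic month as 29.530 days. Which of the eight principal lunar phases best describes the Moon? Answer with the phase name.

first quarter

θ ≈ 360° × 7/29.530 = 85°, which falls in the first quarter sector.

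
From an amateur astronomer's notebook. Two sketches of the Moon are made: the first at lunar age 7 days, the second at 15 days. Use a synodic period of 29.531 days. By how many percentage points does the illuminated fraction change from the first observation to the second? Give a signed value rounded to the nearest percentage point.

+54 percentage points

θ₁ = 360° × 7/29.531 = 85.3°, f₁ = (1 − cos θ₁)/2 = 0.459.
θ₂ = 360° × 15/29.531 = 182.9°, f₂ = (1 − cos θ₂)/2 = 0.999.
Change = f₂ − f₁ = +0.540 → +54 percentage points.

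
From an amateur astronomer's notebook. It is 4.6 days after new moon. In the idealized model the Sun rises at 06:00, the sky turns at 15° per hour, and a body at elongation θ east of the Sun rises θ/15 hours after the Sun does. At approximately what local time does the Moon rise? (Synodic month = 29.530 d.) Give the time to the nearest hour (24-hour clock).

Phase angle: θ = 360°·(4.6 d)/(29.530 d) = 56.1°.
The Moon trails the Sun by θ/15 = 56.1/15 ≈ 3.74 hours.
06:00 + 3.74 h ≈ 09:44 → 10:00 to the nearest hour.

10:00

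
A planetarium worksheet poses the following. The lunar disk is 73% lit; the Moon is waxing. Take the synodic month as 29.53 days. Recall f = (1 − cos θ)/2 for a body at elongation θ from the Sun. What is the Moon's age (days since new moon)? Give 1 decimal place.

9.6 days

cos θ = 1 − 2f = -0.460, giving a principal value of 117.4°.
The Moon is waxing (0°–180°), so θ = 117.4° directly.
That fraction of the synodic month is 117.4/360 × 29.53 d ≈ 9.63 d.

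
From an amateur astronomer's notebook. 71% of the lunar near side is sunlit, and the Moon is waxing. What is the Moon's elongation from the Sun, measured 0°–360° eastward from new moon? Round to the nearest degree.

115°

cos θ = 1 − 2f = -0.420, giving a principal value of 114.8°.
Before full moon the principal value applies: θ = 114.8°.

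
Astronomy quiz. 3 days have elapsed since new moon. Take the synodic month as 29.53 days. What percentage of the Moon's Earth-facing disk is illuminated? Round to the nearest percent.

10%

Phase angle: θ = 360°·(3 d)/(29.53 d) = 36.6°.
cos 36.6° = 0.803, so f = (1 − 0.803)/2 = 0.098, so 10%.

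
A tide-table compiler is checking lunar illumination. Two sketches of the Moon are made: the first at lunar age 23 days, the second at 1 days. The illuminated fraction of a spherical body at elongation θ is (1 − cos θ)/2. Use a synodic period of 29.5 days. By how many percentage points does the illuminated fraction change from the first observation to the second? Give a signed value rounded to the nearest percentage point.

First observation: θ = 360°·23/29.5 = 280.7°, so f = 0.407.
Second observation: θ = 12.2°, f = 0.011.
Δf = 0.011 − 0.407 = -0.396, i.e. -40 pp.

-40 percentage points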